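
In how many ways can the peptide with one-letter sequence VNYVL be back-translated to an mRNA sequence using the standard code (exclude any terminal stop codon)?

384

Val: 4 codons.
Asn: 2 codons.
Tyr: 2 codons.
Val: 4 codons.
Leu: 6 codons.
4 × 2 × 2 × 4 × 6 = 384.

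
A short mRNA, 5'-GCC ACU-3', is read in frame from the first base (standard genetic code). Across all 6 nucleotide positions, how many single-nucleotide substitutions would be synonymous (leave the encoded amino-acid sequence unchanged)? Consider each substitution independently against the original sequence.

Codon 1 (GCC, Ala): 3 synonymous substitutions.
Codon 2 (ACU, Thr): 3 synonymous substitutions.
Total: 3 + 3 = 6.

6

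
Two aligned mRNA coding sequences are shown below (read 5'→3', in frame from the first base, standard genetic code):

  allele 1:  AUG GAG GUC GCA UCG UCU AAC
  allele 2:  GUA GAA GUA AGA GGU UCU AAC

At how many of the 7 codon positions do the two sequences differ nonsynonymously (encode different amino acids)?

Codon 1: AUG Met / GUA Val — nonsynonymous.
Codon 2: GAG Glu / GAA Glu — synonymous.
Codon 3: GUC Val / GUA Val — synonymous.
Codon 4: GCA Ala / AGA Arg — nonsynonymous.
Codon 5: UCG Ser / GGU Gly — nonsynonymous.
Codon 6: UCU Ser / UCU Ser — identical.
Codon 7: AAC Asn / AAC Asn — identical.
Nonsynonymous differences: 3.

3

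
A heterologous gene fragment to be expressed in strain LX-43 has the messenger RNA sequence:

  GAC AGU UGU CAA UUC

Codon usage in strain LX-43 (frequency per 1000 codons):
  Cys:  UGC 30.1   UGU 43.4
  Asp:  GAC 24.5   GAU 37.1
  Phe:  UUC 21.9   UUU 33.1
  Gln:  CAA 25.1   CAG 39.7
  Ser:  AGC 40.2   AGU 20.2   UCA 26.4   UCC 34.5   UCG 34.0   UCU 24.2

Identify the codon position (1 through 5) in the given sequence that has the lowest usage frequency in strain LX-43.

Codon 1 GAC (Asp): 24.5 per 1000.
Codon 2 AGU (Ser): 20.2 per 1000.
Codon 3 UGU (Cys): 43.4 per 1000.
Codon 4 CAA (Gln): 25.1 per 1000.
Codon 5 UUC (Phe): 21.9 per 1000.
Lowest frequency is 20.2 at codon 2.

2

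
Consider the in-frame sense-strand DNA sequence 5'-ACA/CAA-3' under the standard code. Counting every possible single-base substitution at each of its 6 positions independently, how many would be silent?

4

Codon 1 (ACA, Thr): 3 synonymous substitutions.
Codon 2 (CAA, Gln): 1 synonymous substitution.
Total: 3 + 1 = 4.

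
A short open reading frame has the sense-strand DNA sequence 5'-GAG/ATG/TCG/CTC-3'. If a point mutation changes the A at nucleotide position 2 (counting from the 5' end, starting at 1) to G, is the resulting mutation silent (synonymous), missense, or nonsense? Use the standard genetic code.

Position 2 falls in codon 1: GAG → Glu.
After the substitution the codon is GGG → Gly.
Glu ≠ Gly, so this is a missense mutation.

missense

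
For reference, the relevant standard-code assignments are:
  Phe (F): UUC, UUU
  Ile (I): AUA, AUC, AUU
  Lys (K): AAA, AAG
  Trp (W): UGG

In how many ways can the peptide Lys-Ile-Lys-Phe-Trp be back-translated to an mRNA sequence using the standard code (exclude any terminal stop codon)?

24

Lys: 2 codons.
Ile: 3 codons.
Lys: 2 codons.
Phe: 2 codons.
Trp: 1 codon.
2 × 3 × 2 × 2 × 1 = 24.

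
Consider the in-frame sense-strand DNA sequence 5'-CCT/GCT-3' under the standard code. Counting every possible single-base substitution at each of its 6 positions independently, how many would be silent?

Codon 1 (CCT, Pro): 3 synonymous substitutions.
Codon 2 (GCT, Ala): 3 synonymous substitutions.
Total: 3 + 3 = 6.

6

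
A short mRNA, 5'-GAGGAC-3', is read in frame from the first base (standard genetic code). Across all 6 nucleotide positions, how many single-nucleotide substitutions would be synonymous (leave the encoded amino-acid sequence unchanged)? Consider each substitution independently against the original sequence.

2

Codon 1 (GAG, Glu): 1 synonymous substitution.
Codon 2 (GAC, Asp): 1 synonymous substitution.
Total: 1 + 1 = 2.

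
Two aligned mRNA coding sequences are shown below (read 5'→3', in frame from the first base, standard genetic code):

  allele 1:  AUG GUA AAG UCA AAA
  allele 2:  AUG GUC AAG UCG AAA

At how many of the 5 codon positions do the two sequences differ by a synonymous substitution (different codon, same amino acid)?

Codon 1: AUG Met / AUG Met — identical.
Codon 2: GUA Val / GUC Val — synonymous.
Codon 3: AAG Lys / AAG Lys — identical.
Codon 4: UCA Ser / UCG Ser — synonymous.
Codon 5: AAA Lys / AAA Lys — identical.
Synonymous differences: 2.

2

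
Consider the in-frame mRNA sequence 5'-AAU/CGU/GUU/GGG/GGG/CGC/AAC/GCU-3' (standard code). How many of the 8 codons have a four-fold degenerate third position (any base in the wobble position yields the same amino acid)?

6

Codon 1 AAU (Asn): third position 2-fold.
Codon 2 CGU (Arg): third position 4-fold.
Codon 3 GUU (Val): third position 4-fold.
Codon 4 GGG (Gly): third position 4-fold.
Codon 5 GGG (Gly): third position 4-fold.
Codon 6 CGC (Arg): third position 4-fold.
Codon 7 AAC (Asn): third position 2-fold.
Codon 8 GCU (Ala): third position 4-fold.
Four-fold degenerate third positions: 6.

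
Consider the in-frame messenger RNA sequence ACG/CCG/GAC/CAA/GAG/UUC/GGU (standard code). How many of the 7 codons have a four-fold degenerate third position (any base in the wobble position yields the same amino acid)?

3

Codon 1 ACG (Thr): third position 4-fold.
Codon 2 CCG (Pro): third position 4-fold.
Codon 3 GAC (Asp): third position 2-fold.
Codon 4 CAA (Gln): third position 2-fold.
Codon 5 GAG (Glu): third position 2-fold.
Codon 6 UUC (Phe): third position 2-fold.
Codon 7 GGU (Gly): third position 4-fold.
Four-fold degenerate third positions: 3.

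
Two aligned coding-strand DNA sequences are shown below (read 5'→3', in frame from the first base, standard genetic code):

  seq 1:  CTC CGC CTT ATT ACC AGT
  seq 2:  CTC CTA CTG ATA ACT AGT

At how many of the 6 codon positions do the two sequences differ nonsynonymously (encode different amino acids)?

Codon 1: CTC Leu / CTC Leu — identical.
Codon 2: CGC Arg / CTA Leu — nonsynonymous.
Codon 3: CTT Leu / CTG Leu — synonymous.
Codon 4: ATT Ile / ATA Ile — synonymous.
Codon 5: ACC Thr / ACT Thr — synonymous.
Codon 6: AGT Ser / AGT Ser — identical.
Nonsynonymous differences: 1.

1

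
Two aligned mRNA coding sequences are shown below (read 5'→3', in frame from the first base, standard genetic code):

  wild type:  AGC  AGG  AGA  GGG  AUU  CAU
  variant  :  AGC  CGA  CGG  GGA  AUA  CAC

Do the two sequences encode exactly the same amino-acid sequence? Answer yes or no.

yes

Codon 1: AGC Ser / AGC Ser — identical.
Codon 2: AGG Arg / CGA Arg — synonymous.
Codon 3: AGA Arg / CGG Arg — synonymous.
Codon 4: GGG Gly / GGA Gly — synonymous.
Codon 5: AUU Ile / AUA Ile — synonymous.
Codon 6: CAU His / CAC His — synonymous.
Nonsynonymous differences: 0 → same protein.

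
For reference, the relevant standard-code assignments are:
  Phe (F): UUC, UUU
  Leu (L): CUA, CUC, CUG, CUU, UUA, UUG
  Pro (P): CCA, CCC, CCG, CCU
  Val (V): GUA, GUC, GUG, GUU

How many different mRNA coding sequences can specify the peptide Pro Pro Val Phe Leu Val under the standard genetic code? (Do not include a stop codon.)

3072

Pro: 4 codons.
Pro: 4 codons.
Val: 4 codons.
Phe: 2 codons.
Leu: 6 codons.
Val: 4 codons.
4 × 4 × 4 × 2 × 6 × 4 = 3072.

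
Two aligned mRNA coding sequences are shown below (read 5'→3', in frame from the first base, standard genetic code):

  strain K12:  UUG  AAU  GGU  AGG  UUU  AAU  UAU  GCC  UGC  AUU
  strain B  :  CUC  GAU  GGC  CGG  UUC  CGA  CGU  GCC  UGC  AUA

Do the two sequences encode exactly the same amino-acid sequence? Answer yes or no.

no

Codon 1: UUG Leu / CUC Leu — synonymous.
Codon 2: AAU Asn / GAU Asp — nonsynonymous.
Codon 3: GGU Gly / GGC Gly — synonymous.
Codon 4: AGG Arg / CGG Arg — synonymous.
Codon 5: UUU Phe / UUC Phe — synonymous.
Codon 6: AAU Asn / CGA Arg — nonsynonymous.
Codon 7: UAU Tyr / CGU Arg — nonsynonymous.
Codon 8: GCC Ala / GCC Ala — identical.
Codon 9: UGC Cys / UGC Cys — identical.
Codon 10: AUU Ile / AUA Ile — synonymous.
Nonsynonymous differences: 3 → different protein.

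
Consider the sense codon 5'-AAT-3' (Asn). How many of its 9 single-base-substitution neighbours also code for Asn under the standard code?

1

Position 1: none → 0 synonymous.
Position 2: none → 0 synonymous.
Position 3: AAC → 1 synonymous.
Total: 0 + 0 + 1 = 1.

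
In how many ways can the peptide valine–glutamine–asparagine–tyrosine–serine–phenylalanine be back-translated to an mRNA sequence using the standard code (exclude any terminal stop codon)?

Val: 4 codons.
Gln: 2 codons.
Asn: 2 codons.
Tyr: 2 codons.
Ser: 6 codons.
Phe: 2 codons.
4 × 2 × 2 × 2 × 6 × 2 = 384.

384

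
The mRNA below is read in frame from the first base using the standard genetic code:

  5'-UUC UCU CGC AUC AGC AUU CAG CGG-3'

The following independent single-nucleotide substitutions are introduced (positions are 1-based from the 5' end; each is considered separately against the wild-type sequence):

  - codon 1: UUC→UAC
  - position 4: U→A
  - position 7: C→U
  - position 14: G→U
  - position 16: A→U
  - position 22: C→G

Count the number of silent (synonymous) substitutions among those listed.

Codon 1: UUC (Phe) → UAC (Tyr) — missense.
Codon 2: UCU (Ser) → ACU (Thr) — missense.
Codon 3: CGC (Arg) → UGC (Cys) — missense.
Codon 5: AGC (Ser) → AUC (Ile) — missense.
Codon 6: AUU (Ile) → UUU (Phe) — missense.
Codon 8: CGG (Arg) → GGG (Gly) — missense.
Synonymous: 0 of 6.

0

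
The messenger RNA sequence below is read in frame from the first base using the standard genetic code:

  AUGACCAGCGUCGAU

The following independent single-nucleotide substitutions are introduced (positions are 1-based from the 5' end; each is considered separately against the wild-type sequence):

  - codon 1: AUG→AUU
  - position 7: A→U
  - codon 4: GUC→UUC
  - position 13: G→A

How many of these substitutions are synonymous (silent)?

0

Codon 1: AUG (Met) → AUU (Ile) — missense.
Codon 3: AGC (Ser) → UGC (Cys) — missense.
Codon 4: GUC (Val) → UUC (Phe) — missense.
Codon 5: GAU (Asp) → AAU (Asn) — missense.
Synonymous: 0 of 4.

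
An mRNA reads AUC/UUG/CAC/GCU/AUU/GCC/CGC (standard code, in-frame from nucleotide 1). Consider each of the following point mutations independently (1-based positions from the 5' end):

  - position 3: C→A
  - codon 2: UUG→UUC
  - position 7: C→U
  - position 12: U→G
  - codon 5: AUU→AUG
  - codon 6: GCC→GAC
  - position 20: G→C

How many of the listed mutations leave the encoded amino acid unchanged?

Codon 1: AUC (Ile) → AUA (Ile) — synonymous.
Codon 2: UUG (Leu) → UUC (Phe) — missense.
Codon 3: CAC (His) → UAC (Tyr) — missense.
Codon 4: GCU (Ala) → GCG (Ala) — synonymous.
Codon 5: AUU (Ile) → AUG (Met) — missense.
Codon 6: GCC (Ala) → GAC (Asp) — missense.
Codon 7: CGC (Arg) → CCC (Pro) — missense.
Synonymous: 2 of 7.

2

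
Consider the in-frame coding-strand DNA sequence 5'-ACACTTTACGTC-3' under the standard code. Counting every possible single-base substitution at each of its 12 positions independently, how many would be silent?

10

Codon 1 (ACA, Thr): 3 synonymous substitutions.
Codon 2 (CTT, Leu): 3 synonymous substitutions.
Codon 3 (TAC, Tyr): 1 synonymous substitution.
Codon 4 (GTC, Val): 3 synonymous substitutions.
Total: 3 + 3 + 1 + 3 = 10.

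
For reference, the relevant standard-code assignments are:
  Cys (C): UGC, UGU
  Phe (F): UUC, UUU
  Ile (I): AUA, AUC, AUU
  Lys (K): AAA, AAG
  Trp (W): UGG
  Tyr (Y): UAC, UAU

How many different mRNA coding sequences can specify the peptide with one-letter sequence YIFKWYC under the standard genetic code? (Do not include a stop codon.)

96

Tyr: 2 codons.
Ile: 3 codons.
Phe: 2 codons.
Lys: 2 codons.
Trp: 1 codon.
Tyr: 2 codons.
Cys: 2 codons.
2 × 3 × 2 × 2 × 1 × 2 × 2 = 96.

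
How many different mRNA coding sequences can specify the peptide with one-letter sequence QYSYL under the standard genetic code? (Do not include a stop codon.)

Gln: 2 codons.
Tyr: 2 codons.
Ser: 6 codons.
Tyr: 2 codons.
Leu: 6 codons.
2 × 2 × 6 × 2 × 6 = 288.

288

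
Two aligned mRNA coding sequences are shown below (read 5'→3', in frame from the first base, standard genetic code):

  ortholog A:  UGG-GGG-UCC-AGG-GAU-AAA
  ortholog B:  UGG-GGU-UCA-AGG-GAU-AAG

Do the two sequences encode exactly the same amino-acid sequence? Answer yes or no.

Codon 1: UGG Trp / UGG Trp — identical.
Codon 2: GGG Gly / GGU Gly — synonymous.
Codon 3: UCC Ser / UCA Ser — synonymous.
Codon 4: AGG Arg / AGG Arg — identical.
Codon 5: GAU Asp / GAU Asp — identical.
Codon 6: AAA Lys / AAG Lys — synonymous.
Nonsynonymous differences: 0 → same protein.

yes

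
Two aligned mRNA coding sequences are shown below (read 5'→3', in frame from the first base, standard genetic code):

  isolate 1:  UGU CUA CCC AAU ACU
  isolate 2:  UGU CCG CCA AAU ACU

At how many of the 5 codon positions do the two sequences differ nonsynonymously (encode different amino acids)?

Codon 1: UGU Cys / UGU Cys — identical.
Codon 2: CUA Leu / CCG Pro — nonsynonymous.
Codon 3: CCC Pro / CCA Pro — synonymous.
Codon 4: AAU Asn / AAU Asn — identical.
Codon 5: ACU Thr / ACU Thr — identical.
Nonsynonymous differences: 1.

1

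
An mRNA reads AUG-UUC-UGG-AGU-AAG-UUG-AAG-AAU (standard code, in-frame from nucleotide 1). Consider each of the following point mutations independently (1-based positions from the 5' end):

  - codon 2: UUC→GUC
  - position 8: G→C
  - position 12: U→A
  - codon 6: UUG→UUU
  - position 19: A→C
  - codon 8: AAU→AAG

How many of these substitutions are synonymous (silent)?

Codon 2: UUC (Phe) → GUC (Val) — missense.
Codon 3: UGG (Trp) → UCG (Ser) — missense.
Codon 4: AGU (Ser) → AGA (Arg) — missense.
Codon 6: UUG (Leu) → UUU (Phe) — missense.
Codon 7: AAG (Lys) → CAG (Gln) — missense.
Codon 8: AAU (Asn) → AAG (Lys) — missense.
Synonymous: 0 of 6.

0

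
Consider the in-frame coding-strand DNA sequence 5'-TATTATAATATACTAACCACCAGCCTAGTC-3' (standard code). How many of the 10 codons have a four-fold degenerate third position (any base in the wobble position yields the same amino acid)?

Codon 1 TAT (Tyr): third position 2-fold.
Codon 2 TAT (Tyr): third position 2-fold.
Codon 3 AAT (Asn): third position 2-fold.
Codon 4 ATA (Ile): third position 3-fold.
Codon 5 CTA (Leu): third position 4-fold.
Codon 6 ACC (Thr): third position 4-fold.
Codon 7 ACC (Thr): third position 4-fold.
Codon 8 AGC (Ser): third position 2-fold.
Codon 9 CTA (Leu): third position 4-fold.
Codon 10 GTC (Val): third position 4-fold.
Four-fold degenerate third positions: 5.

5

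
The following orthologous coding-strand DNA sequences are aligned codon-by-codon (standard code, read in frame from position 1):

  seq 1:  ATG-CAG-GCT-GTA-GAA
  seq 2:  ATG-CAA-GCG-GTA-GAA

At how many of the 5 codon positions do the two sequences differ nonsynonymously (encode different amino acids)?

Codon 1: ATG Met / ATG Met — identical.
Codon 2: CAG Gln / CAA Gln — synonymous.
Codon 3: GCT Ala / GCG Ala — synonymous.
Codon 4: GTA Val / GTA Val — identical.
Codon 5: GAA Glu / GAA Glu — identical.
Nonsynonymous differences: 0.

0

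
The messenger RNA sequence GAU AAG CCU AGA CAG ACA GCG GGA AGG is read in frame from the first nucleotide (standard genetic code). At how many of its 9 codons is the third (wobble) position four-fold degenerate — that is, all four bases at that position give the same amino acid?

Codon 1 GAU (Asp): third position 2-fold.
Codon 2 AAG (Lys): third position 2-fold.
Codon 3 CCU (Pro): third position 4-fold.
Codon 4 AGA (Arg): third position 2-fold.
Codon 5 CAG (Gln): third position 2-fold.
Codon 6 ACA (Thr): third position 4-fold.
Codon 7 GCG (Ala): third position 4-fold.
Codon 8 GGA (Gly): third position 4-fold.
Codon 9 AGG (Arg): third position 2-fold.
Four-fold degenerate third positions: 4.

4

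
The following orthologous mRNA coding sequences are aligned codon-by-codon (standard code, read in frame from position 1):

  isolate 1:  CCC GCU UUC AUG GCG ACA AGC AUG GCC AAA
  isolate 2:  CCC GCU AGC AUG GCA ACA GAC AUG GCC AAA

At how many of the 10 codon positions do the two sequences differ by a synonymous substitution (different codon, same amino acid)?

1

Codon 1: CCC Pro / CCC Pro — identical.
Codon 2: GCU Ala / GCU Ala — identical.
Codon 3: UUC Phe / AGC Ser — nonsynonymous.
Codon 4: AUG Met / AUG Met — identical.
Codon 5: GCG Ala / GCA Ala — synonymous.
Codon 6: ACA Thr / ACA Thr — identical.
Codon 7: AGC Ser / GAC Asp — nonsynonymous.
Codon 8: AUG Met / AUG Met — identical.
Codon 9: GCC Ala / GCC Ala — identical.
Codon 10: AAA Lys / AAA Lys — identical.
Synonymous differences: 1.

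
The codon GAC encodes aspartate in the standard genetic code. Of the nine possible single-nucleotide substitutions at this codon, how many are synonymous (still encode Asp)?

1

Position 1: none → 0 synonymous.
Position 2: none → 0 synonymous.
Position 3: GAU → 1 synonymous.
Total: 0 + 0 + 1 = 1.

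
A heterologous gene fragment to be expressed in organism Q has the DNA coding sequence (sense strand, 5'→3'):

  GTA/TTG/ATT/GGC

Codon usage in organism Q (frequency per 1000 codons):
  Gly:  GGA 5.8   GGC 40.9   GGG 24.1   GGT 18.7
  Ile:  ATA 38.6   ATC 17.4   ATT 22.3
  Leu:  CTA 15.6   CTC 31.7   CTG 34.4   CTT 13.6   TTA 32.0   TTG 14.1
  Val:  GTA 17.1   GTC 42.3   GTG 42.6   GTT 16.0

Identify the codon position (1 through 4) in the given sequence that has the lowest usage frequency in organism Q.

2

Codon 1 GTA (Val): 17.1 per 1000.
Codon 2 TTG (Leu): 14.1 per 1000.
Codon 3 ATT (Ile): 22.3 per 1000.
Codon 4 GGC (Gly): 40.9 per 1000.
Lowest frequency is 14.1 at codon 2.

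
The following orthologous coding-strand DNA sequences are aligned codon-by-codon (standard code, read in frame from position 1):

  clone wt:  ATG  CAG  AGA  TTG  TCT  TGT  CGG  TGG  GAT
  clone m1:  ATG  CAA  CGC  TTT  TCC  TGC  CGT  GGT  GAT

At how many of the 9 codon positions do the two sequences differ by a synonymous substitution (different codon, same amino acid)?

5

Codon 1: ATG Met / ATG Met — identical.
Codon 2: CAG Gln / CAA Gln — synonymous.
Codon 3: AGA Arg / CGC Arg — synonymous.
Codon 4: TTG Leu / TTT Phe — nonsynonymous.
Codon 5: TCT Ser / TCC Ser — synonymous.
Codon 6: TGT Cys / TGC Cys — synonymous.
Codon 7: CGG Arg / CGT Arg — synonymous.
Codon 8: TGG Trp / GGT Gly — nonsynonymous.
Codon 9: GAT Asp / GAT Asp — identical.
Synonymous differences: 5.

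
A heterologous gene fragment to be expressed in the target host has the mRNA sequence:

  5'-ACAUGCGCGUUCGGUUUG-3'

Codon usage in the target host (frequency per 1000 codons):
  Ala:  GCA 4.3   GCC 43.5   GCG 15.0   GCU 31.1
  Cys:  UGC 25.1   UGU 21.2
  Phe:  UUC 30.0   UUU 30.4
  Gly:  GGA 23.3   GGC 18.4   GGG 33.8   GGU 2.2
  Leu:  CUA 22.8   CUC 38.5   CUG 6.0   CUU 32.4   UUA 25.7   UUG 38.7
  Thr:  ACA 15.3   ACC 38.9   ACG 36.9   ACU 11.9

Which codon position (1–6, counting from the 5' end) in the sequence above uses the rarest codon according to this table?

5

Codon 1 ACA (Thr): 15.3 per 1000.
Codon 2 UGC (Cys): 25.1 per 1000.
Codon 3 GCG (Ala): 15.0 per 1000.
Codon 4 UUC (Phe): 30.0 per 1000.
Codon 5 GGU (Gly): 2.2 per 1000.
Codon 6 UUG (Leu): 38.7 per 1000.
Lowest frequency is 2.2 at codon 5.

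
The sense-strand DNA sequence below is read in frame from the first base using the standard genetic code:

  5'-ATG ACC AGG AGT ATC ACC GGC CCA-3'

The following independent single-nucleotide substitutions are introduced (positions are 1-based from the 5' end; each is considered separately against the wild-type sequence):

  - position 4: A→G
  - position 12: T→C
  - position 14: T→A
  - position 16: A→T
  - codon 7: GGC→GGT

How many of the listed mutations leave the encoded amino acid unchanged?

2

Codon 2: ACC (Thr) → GCC (Ala) — missense.
Codon 4: AGT (Ser) → AGC (Ser) — synonymous.
Codon 5: ATC (Ile) → AAC (Asn) — missense.
Codon 6: ACC (Thr) → TCC (Ser) — missense.
Codon 7: GGC (Gly) → GGT (Gly) — synonymous.
Synonymous: 2 of 5.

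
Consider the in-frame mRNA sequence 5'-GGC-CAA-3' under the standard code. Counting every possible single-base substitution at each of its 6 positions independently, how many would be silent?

4

Codon 1 (GGC, Gly): 3 synonymous substitutions.
Codon 2 (CAA, Gln): 1 synonymous substitution.
Total: 3 + 1 = 4.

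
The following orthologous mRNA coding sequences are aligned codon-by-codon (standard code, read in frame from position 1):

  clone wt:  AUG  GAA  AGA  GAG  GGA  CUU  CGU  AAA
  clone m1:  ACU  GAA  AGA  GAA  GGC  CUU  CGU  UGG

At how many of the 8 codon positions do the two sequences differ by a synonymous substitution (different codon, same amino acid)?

Codon 1: AUG Met / ACU Thr — nonsynonymous.
Codon 2: GAA Glu / GAA Glu — identical.
Codon 3: AGA Arg / AGA Arg — identical.
Codon 4: GAG Glu / GAA Glu — synonymous.
Codon 5: GGA Gly / GGC Gly — synonymous.
Codon 6: CUU Leu / CUU Leu — identical.
Codon 7: CGU Arg / CGU Arg — identical.
Codon 8: AAA Lys / UGG Trp — nonsynonymous.
Synonymous differences: 2.

2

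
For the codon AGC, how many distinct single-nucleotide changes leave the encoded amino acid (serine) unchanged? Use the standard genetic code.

Position 1: none → 0 synonymous.
Position 2: none → 0 synonymous.
Position 3: AGU → 1 synonymous.
Total: 0 + 0 + 1 = 1.

1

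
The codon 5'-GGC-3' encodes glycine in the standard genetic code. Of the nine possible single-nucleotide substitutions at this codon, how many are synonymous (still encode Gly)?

3

Position 1: none → 0 synonymous.
Position 2: none → 0 synonymous.
Position 3: GGU, GGA, GGG → 3 synonymous.
Total: 0 + 0 + 3 = 3.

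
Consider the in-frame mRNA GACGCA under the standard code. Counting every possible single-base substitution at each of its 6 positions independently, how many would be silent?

Codon 1 (GAC, Asp): 1 synonymous substitution.
Codon 2 (GCA, Ala): 3 synonymous substitutions.
Total: 1 + 3 = 4.

4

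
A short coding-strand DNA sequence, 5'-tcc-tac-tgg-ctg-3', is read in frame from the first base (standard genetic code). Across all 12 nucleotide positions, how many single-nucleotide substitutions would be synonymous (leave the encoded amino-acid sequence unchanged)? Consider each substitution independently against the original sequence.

8

Codon 1 (TCC, Ser): 3 synonymous substitutions.
Codon 2 (TAC, Tyr): 1 synonymous substitution.
Codon 3 (TGG, Trp): 0 synonymous substitutions.
Codon 4 (CTG, Leu): 4 synonymous substitutions.
Total: 3 + 1 + 0 + 4 = 8.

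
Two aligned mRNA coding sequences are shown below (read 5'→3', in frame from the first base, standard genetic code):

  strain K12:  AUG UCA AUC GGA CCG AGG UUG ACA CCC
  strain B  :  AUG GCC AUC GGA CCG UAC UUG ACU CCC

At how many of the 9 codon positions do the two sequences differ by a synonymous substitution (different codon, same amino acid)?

1

Codon 1: AUG Met / AUG Met — identical.
Codon 2: UCA Ser / GCC Ala — nonsynonymous.
Codon 3: AUC Ile / AUC Ile — identical.
Codon 4: GGA Gly / GGA Gly — identical.
Codon 5: CCG Pro / CCG Pro — identical.
Codon 6: AGG Arg / UAC Tyr — nonsynonymous.
Codon 7: UUG Leu / UUG Leu — identical.
Codon 8: ACA Thr / ACU Thr — synonymous.
Codon 9: CCC Pro / CCC Pro — identical.
Synonymous differences: 1.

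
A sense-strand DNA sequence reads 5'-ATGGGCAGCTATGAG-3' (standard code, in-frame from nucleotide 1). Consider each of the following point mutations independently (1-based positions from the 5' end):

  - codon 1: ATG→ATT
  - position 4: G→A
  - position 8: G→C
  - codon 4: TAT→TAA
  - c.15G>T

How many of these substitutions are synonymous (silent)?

0

Codon 1: ATG (Met) → ATT (Ile) — missense.
Codon 2: GGC (Gly) → AGC (Ser) — missense.
Codon 3: AGC (Ser) → ACC (Thr) — missense.
Codon 4: TAT (Tyr) → TAA (Stop) — nonsense.
Codon 5: GAG (Glu) → GAT (Asp) — missense.
Synonymous: 0 of 5.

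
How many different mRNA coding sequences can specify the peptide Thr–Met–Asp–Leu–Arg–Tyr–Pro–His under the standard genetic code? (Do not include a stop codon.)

Thr: 4 codons.
Met: 1 codon.
Asp: 2 codons.
Leu: 6 codons.
Arg: 6 codons.
Tyr: 2 codons.
Pro: 4 codons.
His: 2 codons.
4 × 1 × 2 × 6 × 6 × 2 × 4 × 2 = 4608.

4608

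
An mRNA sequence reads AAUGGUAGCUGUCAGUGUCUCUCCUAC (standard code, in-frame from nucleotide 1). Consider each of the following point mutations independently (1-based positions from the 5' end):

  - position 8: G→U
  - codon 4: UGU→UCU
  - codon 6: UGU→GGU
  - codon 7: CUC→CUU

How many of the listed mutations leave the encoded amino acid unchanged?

Codon 3: AGC (Ser) → AUC (Ile) — missense.
Codon 4: UGU (Cys) → UCU (Ser) — missense.
Codon 6: UGU (Cys) → GGU (Gly) — missense.
Codon 7: CUC (Leu) → CUU (Leu) — synonymous.
Synonymous: 1 of 4.

1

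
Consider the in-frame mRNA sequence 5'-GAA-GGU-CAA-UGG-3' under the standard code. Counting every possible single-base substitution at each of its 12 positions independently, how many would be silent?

Codon 1 (GAA, Glu): 1 synonymous substitution.
Codon 2 (GGU, Gly): 3 synonymous substitutions.
Codon 3 (CAA, Gln): 1 synonymous substitution.
Codon 4 (UGG, Trp): 0 synonymous substitutions.
Total: 1 + 3 + 1 + 0 = 5.

5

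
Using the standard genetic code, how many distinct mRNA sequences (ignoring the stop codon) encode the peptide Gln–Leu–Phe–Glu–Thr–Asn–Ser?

Gln: 2 codons.
Leu: 6 codons.
Phe: 2 codons.
Glu: 2 codons.
Thr: 4 codons.
Asn: 2 codons.
Ser: 6 codons.
2 × 6 × 2 × 2 × 4 × 2 × 6 = 2304.

2304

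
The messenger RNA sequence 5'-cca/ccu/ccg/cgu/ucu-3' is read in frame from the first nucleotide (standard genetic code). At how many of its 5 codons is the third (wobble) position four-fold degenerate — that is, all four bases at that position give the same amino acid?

5

Codon 1 CCA (Pro): third position 4-fold.
Codon 2 CCU (Pro): third position 4-fold.
Codon 3 CCG (Pro): third position 4-fold.
Codon 4 CGU (Arg): third position 4-fold.
Codon 5 UCU (Ser): third position 4-fold.
Four-fold degenerate third positions: 5.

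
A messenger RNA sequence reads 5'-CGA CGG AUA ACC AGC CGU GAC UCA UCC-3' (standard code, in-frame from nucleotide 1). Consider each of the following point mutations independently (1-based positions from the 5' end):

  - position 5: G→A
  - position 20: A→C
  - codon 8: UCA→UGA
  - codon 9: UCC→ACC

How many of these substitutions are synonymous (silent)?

0

Codon 2: CGG (Arg) → CAG (Gln) — missense.
Codon 7: GAC (Asp) → GCC (Ala) — missense.
Codon 8: UCA (Ser) → UGA (Stop) — nonsense.
Codon 9: UCC (Ser) → ACC (Thr) — missense.
Synonymous: 0 of 4.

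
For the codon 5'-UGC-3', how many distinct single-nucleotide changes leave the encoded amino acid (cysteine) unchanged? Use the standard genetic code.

Position 1: none → 0 synonymous.
Position 2: none → 0 synonymous.
Position 3: UGU → 1 synonymous.
Total: 0 + 0 + 1 = 1.

1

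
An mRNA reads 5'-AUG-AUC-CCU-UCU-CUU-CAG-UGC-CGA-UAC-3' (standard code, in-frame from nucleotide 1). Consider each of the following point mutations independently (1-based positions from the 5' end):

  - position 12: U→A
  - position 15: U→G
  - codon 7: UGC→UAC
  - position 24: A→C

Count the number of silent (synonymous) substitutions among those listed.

3

Codon 4: UCU (Ser) → UCA (Ser) — synonymous.
Codon 5: CUU (Leu) → CUG (Leu) — synonymous.
Codon 7: UGC (Cys) → UAC (Tyr) — missense.
Codon 8: CGA (Arg) → CGC (Arg) — synonymous.
Synonymous: 3 of 4.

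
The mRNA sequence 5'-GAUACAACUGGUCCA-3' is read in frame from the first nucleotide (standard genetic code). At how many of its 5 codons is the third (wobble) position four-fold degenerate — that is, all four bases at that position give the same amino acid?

Codon 1 GAU (Asp): third position 2-fold.
Codon 2 ACA (Thr): third position 4-fold.
Codon 3 ACU (Thr): third position 4-fold.
Codon 4 GGU (Gly): third position 4-fold.
Codon 5 CCA (Pro): third position 4-fold.
Four-fold degenerate third positions: 4.

4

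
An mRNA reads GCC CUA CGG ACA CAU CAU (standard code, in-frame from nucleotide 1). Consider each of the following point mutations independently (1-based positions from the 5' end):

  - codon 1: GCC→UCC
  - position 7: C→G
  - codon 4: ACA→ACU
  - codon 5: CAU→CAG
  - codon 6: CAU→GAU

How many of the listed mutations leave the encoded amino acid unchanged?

Codon 1: GCC (Ala) → UCC (Ser) — missense.
Codon 3: CGG (Arg) → GGG (Gly) — missense.
Codon 4: ACA (Thr) → ACU (Thr) — synonymous.
Codon 5: CAU (His) → CAG (Gln) — missense.
Codon 6: CAU (His) → GAU (Asp) — missense.
Synonymous: 1 of 5.

1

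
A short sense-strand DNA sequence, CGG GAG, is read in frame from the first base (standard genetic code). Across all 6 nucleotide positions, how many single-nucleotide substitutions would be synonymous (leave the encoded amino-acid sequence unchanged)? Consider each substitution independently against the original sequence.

Codon 1 (CGG, Arg): 4 synonymous substitutions.
Codon 2 (GAG, Glu): 1 synonymous substitution.
Total: 4 + 1 = 5.

5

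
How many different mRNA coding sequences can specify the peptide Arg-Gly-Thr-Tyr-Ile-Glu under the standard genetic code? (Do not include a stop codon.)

Arg: 6 codons.
Gly: 4 codons.
Thr: 4 codons.
Tyr: 2 codons.
Ile: 3 codons.
Glu: 2 codons.
6 × 4 × 4 × 2 × 3 × 2 = 1152.

1152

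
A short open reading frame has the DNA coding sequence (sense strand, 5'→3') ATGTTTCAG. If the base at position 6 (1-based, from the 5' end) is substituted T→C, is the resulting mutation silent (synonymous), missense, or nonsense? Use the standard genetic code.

Position 6 falls in codon 2: TTT → Phe.
After the substitution the codon is TTC → Phe.
Both encode Phe, so the change is synonymous.

silent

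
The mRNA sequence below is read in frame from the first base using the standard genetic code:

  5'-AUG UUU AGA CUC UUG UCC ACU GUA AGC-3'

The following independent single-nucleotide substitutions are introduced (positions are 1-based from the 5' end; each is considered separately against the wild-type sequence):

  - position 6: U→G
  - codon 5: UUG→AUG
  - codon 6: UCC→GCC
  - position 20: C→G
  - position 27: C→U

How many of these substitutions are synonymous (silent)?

Codon 2: UUU (Phe) → UUG (Leu) — missense.
Codon 5: UUG (Leu) → AUG (Met) — missense.
Codon 6: UCC (Ser) → GCC (Ala) — missense.
Codon 7: ACU (Thr) → AGU (Ser) — missense.
Codon 9: AGC (Ser) → AGU (Ser) — synonymous.
Synonymous: 1 of 5.

1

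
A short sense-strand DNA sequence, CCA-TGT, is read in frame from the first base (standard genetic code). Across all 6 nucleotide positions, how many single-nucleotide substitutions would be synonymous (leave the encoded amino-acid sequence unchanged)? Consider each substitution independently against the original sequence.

Codon 1 (CCA, Pro): 3 synonymous substitutions.
Codon 2 (TGT, Cys): 1 synonymous substitution.
Total: 3 + 1 = 4.

4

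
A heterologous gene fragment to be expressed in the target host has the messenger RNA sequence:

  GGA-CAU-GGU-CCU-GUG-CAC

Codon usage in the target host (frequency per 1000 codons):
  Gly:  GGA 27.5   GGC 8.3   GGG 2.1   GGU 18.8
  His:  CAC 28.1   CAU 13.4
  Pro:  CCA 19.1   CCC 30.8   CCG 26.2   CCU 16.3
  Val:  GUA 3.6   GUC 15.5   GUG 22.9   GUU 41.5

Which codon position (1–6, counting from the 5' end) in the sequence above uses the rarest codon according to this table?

Codon 1 GGA (Gly): 27.5 per 1000.
Codon 2 CAU (His): 13.4 per 1000.
Codon 3 GGU (Gly): 18.8 per 1000.
Codon 4 CCU (Pro): 16.3 per 1000.
Codon 5 GUG (Val): 22.9 per 1000.
Codon 6 CAC (His): 28.1 per 1000.
Lowest frequency is 13.4 at codon 2.

2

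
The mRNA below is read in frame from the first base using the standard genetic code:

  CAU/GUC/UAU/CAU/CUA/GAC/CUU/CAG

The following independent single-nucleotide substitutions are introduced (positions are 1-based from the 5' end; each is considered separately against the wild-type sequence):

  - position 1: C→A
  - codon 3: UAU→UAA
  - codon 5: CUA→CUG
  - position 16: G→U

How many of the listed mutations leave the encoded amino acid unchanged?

1

Codon 1: CAU (His) → AAU (Asn) — missense.
Codon 3: UAU (Tyr) → UAA (Stop) — nonsense.
Codon 5: CUA (Leu) → CUG (Leu) — synonymous.
Codon 6: GAC (Asp) → UAC (Tyr) — missense.
Synonymous: 1 of 4.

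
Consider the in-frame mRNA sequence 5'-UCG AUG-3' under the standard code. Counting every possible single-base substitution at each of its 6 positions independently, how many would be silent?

3

Codon 1 (UCG, Ser): 3 synonymous substitutions.
Codon 2 (AUG, Met): 0 synonymous substitutions.
Total: 3 + 0 = 3.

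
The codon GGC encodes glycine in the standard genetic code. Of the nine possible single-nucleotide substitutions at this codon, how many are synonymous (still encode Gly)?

Position 1: none → 0 synonymous.
Position 2: none → 0 synonymous.
Position 3: GGT, GGA, GGG → 3 synonymous.
Total: 0 + 0 + 3 = 3.

3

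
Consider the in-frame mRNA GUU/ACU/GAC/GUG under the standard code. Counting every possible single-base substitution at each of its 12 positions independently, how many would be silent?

Codon 1 (GUU, Val): 3 synonymous substitutions.
Codon 2 (ACU, Thr): 3 synonymous substitutions.
Codon 3 (GAC, Asp): 1 synonymous substitution.
Codon 4 (GUG, Val): 3 synonymous substitutions.
Total: 3 + 3 + 1 + 3 = 10.

10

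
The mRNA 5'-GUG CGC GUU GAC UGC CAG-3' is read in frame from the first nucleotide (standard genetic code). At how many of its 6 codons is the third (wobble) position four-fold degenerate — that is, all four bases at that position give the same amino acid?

3

Codon 1 GUG (Val): third position 4-fold.
Codon 2 CGC (Arg): third position 4-fold.
Codon 3 GUU (Val): third position 4-fold.
Codon 4 GAC (Asp): third position 2-fold.
Codon 5 UGC (Cys): third position 2-fold.
Codon 6 CAG (Gln): third position 2-fold.
Four-fold degenerate third positions: 3.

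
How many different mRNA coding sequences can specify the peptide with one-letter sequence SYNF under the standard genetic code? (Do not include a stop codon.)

Ser: 6 codons.
Tyr: 2 codons.
Asn: 2 codons.
Phe: 2 codons.
6 × 2 × 2 × 2 = 48.

48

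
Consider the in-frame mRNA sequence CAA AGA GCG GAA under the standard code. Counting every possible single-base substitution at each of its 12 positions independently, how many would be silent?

Codon 1 (CAA, Gln): 1 synonymous substitution.
Codon 2 (AGA, Arg): 2 synonymous substitutions.
Codon 3 (GCG, Ala): 3 synonymous substitutions.
Codon 4 (GAA, Glu): 1 synonymous substitution.
Total: 1 + 2 + 3 + 1 = 7.

7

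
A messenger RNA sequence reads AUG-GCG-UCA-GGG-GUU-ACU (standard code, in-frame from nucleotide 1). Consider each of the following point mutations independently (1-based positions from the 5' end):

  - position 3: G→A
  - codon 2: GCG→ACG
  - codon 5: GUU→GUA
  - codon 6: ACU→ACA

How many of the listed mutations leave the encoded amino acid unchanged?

Codon 1: AUG (Met) → AUA (Ile) — missense.
Codon 2: GCG (Ala) → ACG (Thr) — missense.
Codon 5: GUU (Val) → GUA (Val) — synonymous.
Codon 6: ACU (Thr) → ACA (Thr) — synonymous.
Synonymous: 2 of 4.

2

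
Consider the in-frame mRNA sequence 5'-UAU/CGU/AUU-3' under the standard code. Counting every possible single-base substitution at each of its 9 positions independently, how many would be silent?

Codon 1 (UAU, Tyr): 1 synonymous substitution.
Codon 2 (CGU, Arg): 3 synonymous substitutions.
Codon 3 (AUU, Ile): 2 synonymous substitutions.
Total: 1 + 3 + 2 = 6.

6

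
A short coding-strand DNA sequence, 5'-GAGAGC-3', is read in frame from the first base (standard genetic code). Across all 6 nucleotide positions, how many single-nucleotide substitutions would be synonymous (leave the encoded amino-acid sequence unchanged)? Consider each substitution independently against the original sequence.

2

Codon 1 (GAG, Glu): 1 synonymous substitution.
Codon 2 (AGC, Ser): 1 synonymous substitution.
Total: 1 + 1 = 2.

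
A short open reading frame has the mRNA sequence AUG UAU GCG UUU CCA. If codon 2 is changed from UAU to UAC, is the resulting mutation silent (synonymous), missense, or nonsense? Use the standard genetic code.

Position 6 falls in codon 2: UAU → Tyr.
After the substitution the codon is UAC → Tyr.
Both encode Tyr, so the change is synonymous.

silent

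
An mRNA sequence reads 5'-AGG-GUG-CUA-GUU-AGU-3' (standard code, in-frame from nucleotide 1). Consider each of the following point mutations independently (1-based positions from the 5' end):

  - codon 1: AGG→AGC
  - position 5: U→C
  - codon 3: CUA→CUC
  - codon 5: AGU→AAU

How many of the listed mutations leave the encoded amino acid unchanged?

Codon 1: AGG (Arg) → AGC (Ser) — missense.
Codon 2: GUG (Val) → GCG (Ala) — missense.
Codon 3: CUA (Leu) → CUC (Leu) — synonymous.
Codon 5: AGU (Ser) → AAU (Asn) — missense.
Synonymous: 1 of 4.

1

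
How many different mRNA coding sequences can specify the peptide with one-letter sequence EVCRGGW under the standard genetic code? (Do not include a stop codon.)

Glu: 2 codons.
Val: 4 codons.
Cys: 2 codons.
Arg: 6 codons.
Gly: 4 codons.
Gly: 4 codons.
Trp: 1 codon.
2 × 4 × 2 × 6 × 4 × 4 × 1 = 1536.

1536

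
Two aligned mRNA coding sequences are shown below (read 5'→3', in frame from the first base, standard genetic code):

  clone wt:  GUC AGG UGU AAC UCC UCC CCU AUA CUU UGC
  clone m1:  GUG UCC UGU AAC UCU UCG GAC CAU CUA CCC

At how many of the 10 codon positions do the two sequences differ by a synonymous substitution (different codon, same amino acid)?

4

Codon 1: GUC Val / GUG Val — synonymous.
Codon 2: AGG Arg / UCC Ser — nonsynonymous.
Codon 3: UGU Cys / UGU Cys — identical.
Codon 4: AAC Asn / AAC Asn — identical.
Codon 5: UCC Ser / UCU Ser — synonymous.
Codon 6: UCC Ser / UCG Ser — synonymous.
Codon 7: CCU Pro / GAC Asp — nonsynonymous.
Codon 8: AUA Ile / CAU His — nonsynonymous.
Codon 9: CUU Leu / CUA Leu — synonymous.
Codon 10: UGC Cys / CCC Pro — nonsynonymous.
Synonymous differences: 4.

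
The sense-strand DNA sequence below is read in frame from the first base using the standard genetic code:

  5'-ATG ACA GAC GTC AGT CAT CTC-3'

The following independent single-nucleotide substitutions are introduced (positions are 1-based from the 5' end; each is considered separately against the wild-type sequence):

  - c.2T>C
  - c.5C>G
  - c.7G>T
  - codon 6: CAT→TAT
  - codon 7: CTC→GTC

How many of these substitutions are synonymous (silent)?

0

Codon 1: ATG (Met) → ACG (Thr) — missense.
Codon 2: ACA (Thr) → AGA (Arg) — missense.
Codon 3: GAC (Asp) → TAC (Tyr) — missense.
Codon 6: CAT (His) → TAT (Tyr) — missense.
Codon 7: CTC (Leu) → GTC (Val) — missense.
Synonymous: 0 of 5.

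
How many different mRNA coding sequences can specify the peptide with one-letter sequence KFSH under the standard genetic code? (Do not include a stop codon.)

48

Lys: 2 codons.
Phe: 2 codons.
Ser: 6 codons.
His: 2 codons.
2 × 2 × 6 × 2 = 48.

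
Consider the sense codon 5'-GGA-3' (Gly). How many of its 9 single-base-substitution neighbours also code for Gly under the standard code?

Position 1: none → 0 synonymous.
Position 2: none → 0 synonymous.
Position 3: GGU, GGC, GGG → 3 synonymous.
Total: 0 + 0 + 3 = 3.

3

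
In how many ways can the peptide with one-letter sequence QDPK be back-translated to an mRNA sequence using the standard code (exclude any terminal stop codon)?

Gln: 2 codons.
Asp: 2 codons.
Pro: 4 codons.
Lys: 2 codons.
2 × 2 × 4 × 2 = 32.

32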